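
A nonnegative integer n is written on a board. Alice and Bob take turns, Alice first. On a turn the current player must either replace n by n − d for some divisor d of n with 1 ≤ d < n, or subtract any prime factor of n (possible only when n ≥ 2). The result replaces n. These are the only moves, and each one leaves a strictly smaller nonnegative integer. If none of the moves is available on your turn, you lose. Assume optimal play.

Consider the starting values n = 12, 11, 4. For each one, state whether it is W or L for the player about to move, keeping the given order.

12: W, 11: W, 4: L

Build the W/L table. Terminal = L. A non-terminal position is W if it has a move to some L; otherwise it is L.
n=0: no move → L
n=1: no move → L
n=2: W (go to 0, an L position)
n=3: W (go to 0, an L position)
n=4: L (options 2(W), 3(W) are all W)
n=5: W (go to 0, an L position)
n=6: W (go to 4, an L position)
n=7: W (go to 0, an L position)
n=8: W (go to 4, an L position)
n=9: L (options 6(W), 8(W) are all W)
n=10: W (go to 9, an L position)
n=11: W (go to 0, an L position)
n=12: W (go to 9, an L position)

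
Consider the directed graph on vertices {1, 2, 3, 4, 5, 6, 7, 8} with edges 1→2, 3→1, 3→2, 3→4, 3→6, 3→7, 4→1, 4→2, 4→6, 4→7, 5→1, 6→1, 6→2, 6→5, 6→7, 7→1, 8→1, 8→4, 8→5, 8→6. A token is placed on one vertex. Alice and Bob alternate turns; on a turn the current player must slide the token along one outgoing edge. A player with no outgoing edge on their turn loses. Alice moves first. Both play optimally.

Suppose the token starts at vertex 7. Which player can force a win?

Bob wins.

Compute win/loss labels from the base case upward. A position with no move is L. Any other position is W if it can reach an L in one move, else L.
Every edge goes from a vertex to one that appears earlier in the order 2, 1, 5, 7, 6, 4, 3, 8, so processing vertices in that order labels each vertex after all of its successors.
2: no outgoing edge → L
1: W (go to 2, an L position)
5: L (sole option 1(W) is W)
7: L (sole option 1(W) is W)
6: W (go to 7, an L position)
4: W (go to 7, an L position)
3: W (go to 7, an L position)
8: W (go to 5, an L position)
Every move from 7 reaches a W position, so the mover loses.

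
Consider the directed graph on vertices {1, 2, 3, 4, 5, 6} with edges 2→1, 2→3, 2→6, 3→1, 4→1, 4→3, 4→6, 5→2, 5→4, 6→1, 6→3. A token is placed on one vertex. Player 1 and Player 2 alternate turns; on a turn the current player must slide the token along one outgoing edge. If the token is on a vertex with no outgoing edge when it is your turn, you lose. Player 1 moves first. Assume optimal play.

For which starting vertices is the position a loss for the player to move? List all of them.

Label each position W (a win for the player to move) or L (a loss). A position with no legal move is L; any other position is W exactly when some move reaches an L, and L when every move reaches a W.
Every edge goes from a vertex to one that appears earlier in the order 1, 3, 6, 4, 2, 5, so processing vertices in that order labels each vertex after all of its successors.
1: no outgoing edge → L
3: →1(L), so W
6: →1(L), so W
4: →1(L), so W
2: →1(L), so W
5: →2(W), 4(W) — all W, so L
Reading off the rows marked L gives the requested list; there are 2 such vertices.

1, 5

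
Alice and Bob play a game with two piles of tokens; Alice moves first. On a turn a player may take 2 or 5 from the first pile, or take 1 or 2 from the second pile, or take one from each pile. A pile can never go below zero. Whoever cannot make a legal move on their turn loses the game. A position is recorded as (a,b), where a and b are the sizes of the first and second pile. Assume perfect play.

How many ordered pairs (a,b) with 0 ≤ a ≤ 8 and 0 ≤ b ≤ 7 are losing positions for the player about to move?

Build the W/L table. Terminal = L. A non-terminal position is W if it has a move to some L; otherwise it is L.
Every move lowers a or b (never raises either), so fill the grid row by row in increasing a, and left to right within a row: each cell's successors are then already labelled.
      b=0  b=1  b=2  b=3  b=4  b=5  b=6  b=7
a=0:    L    W    W    L    W    W    L    W
a=1:    L    W    W    L    W    W    L    W
a=2:    W    W    L    W    W    L    W    W
a=3:    W    L    W    W    L    W    W    L
a=4:    L    W    W    L    W    W    L    W
a=5:    W    W    L    W    W    L    W    W
a=6:    W    L    W    W    L    W    W    L
a=7:    L    W    W    L    W    W    L    W
a=8:    L    W    W    L    W    W    L    W
Cells with no legal move (terminal, hence L): (0,0), (1,0).
The remaining L cells, each justified by listing all of its moves:
(0,3): L (options (0,2)(W), (0,1)(W) are all W)
(0,6): L (options (0,5)(W), (0,4)(W) are all W)
(1,3): L (options (1,2)(W), (1,1)(W), (0,2)(W) are all W)
(1,6): L (options (1,5)(W), (1,4)(W), (0,5)(W) are all W)
(2,2): L (options (0,2)(W), (2,1)(W), (2,0)(W), (1,1)(W) are all W)
(2,5): L (options (0,5)(W), (2,4)(W), (2,3)(W), (1,4)(W) are all W)
(3,1): L (options (1,1)(W), (3,0)(W), (2,0)(W) are all W)
(3,4): L (options (1,4)(W), (3,3)(W), (3,2)(W), (2,3)(W) are all W)
(3,7): L (options (1,7)(W), (3,6)(W), (3,5)(W), (2,6)(W) are all W)
(4,0): L (sole option (2,0)(W) is W)
(4,3): L (options (2,3)(W), (4,2)(W), (4,1)(W), (3,2)(W) are all W)
(4,6): L (options (2,6)(W), (4,5)(W), (4,4)(W), (3,5)(W) are all W)
(5,2): L (options (3,2)(W), (0,2)(W), (5,1)(W), (5,0)(W), (4,1)(W) are all W)
(5,5): L (options (3,5)(W), (0,5)(W), (5,4)(W), (5,3)(W), (4,4)(W) are all W)
(6,1): L (options (4,1)(W), (1,1)(W), (6,0)(W), (5,0)(W) are all W)
(6,4): L (options (4,4)(W), (1,4)(W), (6,3)(W), (6,2)(W), (5,3)(W) are all W)
(6,7): L (options (4,7)(W), (1,7)(W), (6,6)(W), (6,5)(W), (5,6)(W) are all W)
(7,0): L (options (5,0)(W), (2,0)(W) are all W)
(7,3): L (options (5,3)(W), (2,3)(W), (7,2)(W), (7,1)(W), (6,2)(W) are all W)
(7,6): L (options (5,6)(W), (2,6)(W), (7,5)(W), (7,4)(W), (6,5)(W) are all W)
(8,0): L (options (6,0)(W), (3,0)(W) are all W)
(8,3): L (options (6,3)(W), (3,3)(W), (8,2)(W), (8,1)(W), (7,2)(W) are all W)
(8,6): L (options (6,6)(W), (3,6)(W), (8,5)(W), (8,4)(W), (7,5)(W) are all W)
Every other cell has at least one move into one of the L cells above, so it is W.
L cells per row: a=0: 3, a=1: 3, a=2: 2, a=3: 3, a=4: 3, a=5: 2, a=6: 3, a=7: 3, a=8: 3; total 25.

25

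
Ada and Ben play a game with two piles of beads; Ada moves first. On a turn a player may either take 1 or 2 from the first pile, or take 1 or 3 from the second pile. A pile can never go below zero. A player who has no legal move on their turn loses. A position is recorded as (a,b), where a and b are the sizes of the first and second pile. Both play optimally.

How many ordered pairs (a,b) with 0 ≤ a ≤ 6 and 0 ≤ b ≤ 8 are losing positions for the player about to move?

23

Work bottom-up. With no move the player to move loses. Otherwise the position is W if at least one move leads to an L position for the opponent, and L if every move leads to a W.
Every move lowers a or b (never raises either), so fill the grid row by row in increasing a, and left to right within a row: each cell's successors are then already labelled.
      b=0  b=1  b=2  b=3  b=4  b=5  b=6  b=7  b=8
a=0:    L    W    L    W    L    W    L    W    L
a=1:    W    L    W    L    W    L    W    L    W
a=2:    W    W    W    W    W    W    W    W    W
a=3:    L    W    L    W    L    W    L    W    L
a=4:    W    L    W    L    W    L    W    L    W
a=5:    W    W    W    W    W    W    W    W    W
a=6:    L    W    L    W    L    W    L    W    L
Cells with no legal move (terminal, hence L): (0,0).
The remaining L cells, each justified by listing all of its moves:
(0,2): L (sole option (0,1)(W) is W)
(0,4): L (options (0,3)(W), (0,1)(W) are all W)
(0,6): L (options (0,5)(W), (0,3)(W) are all W)
(0,8): L (options (0,7)(W), (0,5)(W) are all W)
(1,1): L (options (0,1)(W), (1,0)(W) are all W)
(1,3): L (options (0,3)(W), (1,2)(W), (1,0)(W) are all W)
(1,5): L (options (0,5)(W), (1,4)(W), (1,2)(W) are all W)
(1,7): L (options (0,7)(W), (1,6)(W), (1,4)(W) are all W)
(3,0): L (options (2,0)(W), (1,0)(W) are all W)
(3,2): L (options (2,2)(W), (1,2)(W), (3,1)(W) are all W)
(3,4): L (options (2,4)(W), (1,4)(W), (3,3)(W), (3,1)(W) are all W)
(3,6): L (options (2,6)(W), (1,6)(W), (3,5)(W), (3,3)(W) are all W)
(3,8): L (options (2,8)(W), (1,8)(W), (3,7)(W), (3,5)(W) are all W)
(4,1): L (options (3,1)(W), (2,1)(W), (4,0)(W) are all W)
(4,3): L (options (3,3)(W), (2,3)(W), (4,2)(W), (4,0)(W) are all W)
(4,5): L (options (3,5)(W), (2,5)(W), (4,4)(W), (4,2)(W) are all W)
(4,7): L (options (3,7)(W), (2,7)(W), (4,6)(W), (4,4)(W) are all W)
(6,0): L (options (5,0)(W), (4,0)(W) are all W)
(6,2): L (options (5,2)(W), (4,2)(W), (6,1)(W) are all W)
(6,4): L (options (5,4)(W), (4,4)(W), (6,3)(W), (6,1)(W) are all W)
(6,6): L (options (5,6)(W), (4,6)(W), (6,5)(W), (6,3)(W) are all W)
(6,8): L (options (5,8)(W), (4,8)(W), (6,7)(W), (6,5)(W) are all W)
Every other cell has at least one move into one of the L cells above, so it is W.
L cells per row: a=0: 5, a=1: 4, a=2: 0, a=3: 5, a=4: 4, a=5: 0, a=6: 5; total 23.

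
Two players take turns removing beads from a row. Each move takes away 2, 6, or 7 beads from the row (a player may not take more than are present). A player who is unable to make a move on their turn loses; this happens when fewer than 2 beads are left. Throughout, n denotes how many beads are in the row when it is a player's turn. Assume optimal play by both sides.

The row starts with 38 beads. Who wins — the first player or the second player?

The first player wins.

Classify positions by backward induction: terminal positions (no move available) are L. From any other position, the mover wins iff some move reaches an L.
n=0: no move → L
n=1: no move → L
n=2: W (go to 0, an L position)
n=3: W (go to 1, an L position)
n=4: L (sole option 2(W) is W)
n=5: L (sole option 3(W) is W)
n=6: W (go to 4, an L position)
n=7: W (go to 5, an L position)
n=8: W (go to 1, an L position)
n=9: L (options 7(W), 3(W), 2(W) are all W)
n=10: W (go to 4, an L position)
n=11: W (go to 9, an L position)
n=12: W (go to 5, an L position)
n=13: L (options 11(W), 7(W), 6(W) are all W)
n=14: L (options 12(W), 8(W), 7(W) are all W)
n=15: W (go to 13, an L position)
n=16: W (go to 14, an L position)
n=17: L (options 15(W), 11(W), 10(W) are all W)
n=18: L (options 16(W), 12(W), 11(W) are all W)
n=19: W (go to 17, an L position)
n=20: W (go to 18, an L position)
n=21: W (go to 14, an L position)
n=22: L (options 20(W), 16(W), 15(W) are all W)
n=23: W (go to 17, an L position)
n=24: W (go to 22, an L position)
n=25: W (go to 18, an L position)
n=26: L (options 24(W), 20(W), 19(W) are all W)
n=27: L (options 25(W), 21(W), 20(W) are all W)
n=28: W (go to 26, an L position)
n=29: W (go to 27, an L position)
n=30: L (options 28(W), 24(W), 23(W) are all W)
n=31: L (options 29(W), 25(W), 24(W) are all W)
n=32: W (go to 30, an L position)
n=33: W (go to 31, an L position)
n=34: W (go to 27, an L position)
n=35: L (options 33(W), 29(W), 28(W) are all W)
n=36: W (go to 30, an L position)
n=37: W (go to 35, an L position)
n=38: W (go to 31, an L position)
The starting position 38 is W: the player to move should remove 7, leaving 31, handing over an L position.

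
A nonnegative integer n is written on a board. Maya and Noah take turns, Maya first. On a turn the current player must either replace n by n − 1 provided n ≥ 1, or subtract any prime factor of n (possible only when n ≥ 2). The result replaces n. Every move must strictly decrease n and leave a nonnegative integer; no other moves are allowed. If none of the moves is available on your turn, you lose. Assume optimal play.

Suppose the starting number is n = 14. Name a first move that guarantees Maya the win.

Use the standard recursion: the mover loses at a terminal position; elsewhere, the mover wins exactly when some move hands the opponent an L position.
n=0: no move → L
n=1: W (go to 0, an L position)
n=2: W (go to 0, an L position)
n=3: W (go to 0, an L position)
n=4: L (options 2(W), 3(W) are all W)
n=5: W (go to 0, an L position)
n=6: W (go to 4, an L position)
n=7: W (go to 0, an L position)
n=8: L (options 6(W), 7(W) are all W)
n=9: W (go to 8, an L position)
n=10: W (go to 8, an L position)
n=11: W (go to 0, an L position)
n=12: L (options 9(W), 10(W), 11(W) are all W)
n=13: W (go to 0, an L position)
n=14: W (go to 12, an L position)
From 14, the L positions reachable in one move are: 12.

Move to 12.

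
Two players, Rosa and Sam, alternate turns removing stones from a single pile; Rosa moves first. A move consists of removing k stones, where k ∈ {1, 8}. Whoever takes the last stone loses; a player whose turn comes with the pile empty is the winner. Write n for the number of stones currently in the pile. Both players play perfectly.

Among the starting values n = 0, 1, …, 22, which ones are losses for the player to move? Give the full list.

Label each position W (a win for the player to move) or L (a loss). A position with no legal move is W; any other position is W exactly when some move reaches an L, and L when every move reaches a W.
n=0: no move; the opponent has just taken the last stone and therefore loses → W
n=1: L (sole option 0(W) is W)
n=2: W (go to 1, an L position)
n=3: L (sole option 2(W) is W)
n=4: W (go to 3, an L position)
n=5: L (sole option 4(W) is W)
n=6: W (go to 5, an L position)
n=7: L (sole option 6(W) is W)
n=8: W (go to 7, an L position)
n=9: W (go to 1, an L position)
n=10: L (options 9(W), 2(W) are all W)
n=11: W (go to 10, an L position)
n=12: L (options 11(W), 4(W) are all W)
n=13: W (go to 12, an L position)
n=14: L (options 13(W), 6(W) are all W)
n=15: W (go to 14, an L position)
n=16: L (options 15(W), 8(W) are all W)
n=17: W (go to 16, an L position)
n=18: W (go to 10, an L position)
n=19: L (options 18(W), 11(W) are all W)
n=20: W (go to 19, an L position)
n=21: L (options 20(W), 13(W) are all W)
n=22: W (go to 21, an L position)
The losing starting values of n are exactly the entries labelled L in this table (10 of them).

1, 3, 5, 7, 10, 12, 14, 16, 19, 21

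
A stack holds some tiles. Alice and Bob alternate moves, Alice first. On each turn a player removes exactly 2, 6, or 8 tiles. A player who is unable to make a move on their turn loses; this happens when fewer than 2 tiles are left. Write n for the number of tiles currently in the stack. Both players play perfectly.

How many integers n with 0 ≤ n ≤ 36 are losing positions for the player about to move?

Positions with no move are L. A position that does have a move is losing for the player to move precisely when every available move leads to a winning position for the opponent. Fill in the labels:
n=0: no move → L
n=1: no move → L
n=2: →0(L), so W
n=3: →1(L), so W
n=4: →2(W) only, which is W, so L
n=5: →3(W) only, which is W, so L
n=6: →4(L), so W
n=7: →5(L), so W
n=8: →0(L), so W
n=9: →1(L), so W
n=10: →4(L), so W
n=11: →5(L), so W
n=12: →4(L), so W
n=13: →5(L), so W
n=14: →12(W), 8(W), 6(W) — all W, so L
n=15: →13(W), 9(W), 7(W) — all W, so L
n=16: →14(L), so W
n=17: →15(L), so W
n=18: →16(W), 12(W), 10(W) — all W, so L
n=19: →17(W), 13(W), 11(W) — all W, so L
n=20: →18(L), so W
n=21: →19(L), so W
n=22: →14(L), so W
n=23: →15(L), so W
n=24: →18(L), so W
n=25: →19(L), so W
n=26: →18(L), so W
n=27: →19(L), so W
n=28: →26(W), 22(W), 20(W) — all W, so L
n=29: →27(W), 23(W), 21(W) — all W, so L
n=30: →28(L), so W
n=31: →29(L), so W
n=32: →30(W), 26(W), 24(W) — all W, so L
n=33: →31(W), 27(W), 25(W) — all W, so L
n=34: →32(L), so W
n=35: →33(L), so W
n=36: →28(L), so W
L entries with 0 ≤ n ≤ 36: n = 0, 1, 4, 5, 14, 15, 18, 19, 28, 29, 32, 33; that makes 12.

12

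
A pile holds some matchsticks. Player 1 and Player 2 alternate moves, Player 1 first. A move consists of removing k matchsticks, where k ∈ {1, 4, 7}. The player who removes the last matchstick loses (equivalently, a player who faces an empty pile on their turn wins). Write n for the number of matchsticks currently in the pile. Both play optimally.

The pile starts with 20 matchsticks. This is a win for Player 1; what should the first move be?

Use the standard recursion: the mover wins at a terminal position; elsewhere, the mover wins exactly when some move hands the opponent an L position.
n=0: no move; the opponent has just taken the last matchstick and therefore loses → W
n=1: →0(W) only, which is W, so L
n=2: →1(L), so W
n=3: →2(W) only, which is W, so L
n=4: →3(L), so W
n=5: →1(L), so W
n=6: →5(W), 2(W) — all W, so L
n=7: →6(L), so W
n=8: →1(L), so W
n=9: →8(W), 5(W), 2(W) — all W, so L
n=10: →9(L), so W
n=11: →10(W), 7(W), 4(W) — all W, so L
n=12: →11(L), so W
n=13: →9(L), so W
n=14: →13(W), 10(W), 7(W) — all W, so L
n=15: →14(L), so W
n=16: →9(L), so W
n=17: →16(W), 13(W), 10(W) — all W, so L
n=18: →17(L), so W
n=19: →18(W), 15(W), 12(W) — all W, so L
n=20: →19(L), so W
From 20, the L positions reachable in one move are: 19.

Remove 1, leaving 19.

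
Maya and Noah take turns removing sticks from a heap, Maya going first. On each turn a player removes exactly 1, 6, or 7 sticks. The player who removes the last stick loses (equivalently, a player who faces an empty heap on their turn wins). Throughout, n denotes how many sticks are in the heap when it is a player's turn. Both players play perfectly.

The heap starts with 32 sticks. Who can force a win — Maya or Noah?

Use the standard recursion: the mover wins at a terminal position; elsewhere, the mover wins exactly when some move hands the opponent an L position.
n=0: no move; the opponent has just taken the last stick and therefore loses → W
n=1: →0(W) only, which is W, so L
n=2: →1(L), so W
n=3: →2(W) only, which is W, so L
n=4: →3(L), so W
n=5: →4(W) only, which is W, so L
n=6: →5(L), so W
n=7: →1(L), so W
n=8: →1(L), so W
n=9: →3(L), so W
n=10: →3(L), so W
n=11: →5(L), so W
n=12: →5(L), so W
n=13: →12(W), 7(W), 6(W) — all W, so L
n=14: →13(L), so W
n=15: →14(W), 9(W), 8(W) — all W, so L
n=16: →15(L), so W
n=17: →16(W), 11(W), 10(W) — all W, so L
n=18: →17(L), so W
n=19: →13(L), so W
n=20: →13(L), so W
n=21: →15(L), so W
n=22: →15(L), so W
n=23: →17(L), so W
n=24: →17(L), so W
n=25: →24(W), 19(W), 18(W) — all W, so L
n=26: →25(L), so W
n=27: →26(W), 21(W), 20(W) — all W, so L
n=28: →27(L), so W
n=29: →28(W), 23(W), 22(W) — all W, so L
n=30: →29(L), so W
n=31: →25(L), so W
n=32: →25(L), so W
From 32 Maya can remove 7, leaving 25, reaching an L position.

Maya wins.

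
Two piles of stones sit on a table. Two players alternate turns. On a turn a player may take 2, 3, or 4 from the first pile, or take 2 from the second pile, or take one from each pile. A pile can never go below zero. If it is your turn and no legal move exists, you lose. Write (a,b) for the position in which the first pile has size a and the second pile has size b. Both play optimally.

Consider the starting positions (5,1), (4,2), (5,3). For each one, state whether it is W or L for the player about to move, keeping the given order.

(5,1): L, (4,2): W, (5,3): W

Work bottom-up. With no move the player to move loses. Otherwise the position is W if at least one move leads to an L position for the opponent, and L if every move leads to a W.
No move ever increases a pile, so every position that can arise here has a ≤ 5 and b ≤ 3; it is enough to label the cells with 0 ≤ a ≤ 5 and 0 ≤ b ≤ 3.
Every move lowers a or b (never raises either), so fill the grid row by row in increasing a, and left to right within a row: each cell's successors are then already labelled.
      b=0  b=1  b=2  b=3
a=0:    L    L    W    W
a=1:    L    W    W    L
a=2:    W    W    L    L
a=3:    W    W    L    W
a=4:    W    W    W    W
a=5:    W    L    W    W
Cells with no legal move (terminal, hence L): (0,0), (0,1), (1,0).
The remaining L cells, each justified by listing all of its moves:
(1,3): moves to (1,1)(W), (0,2)(W); every one is W ⇒ L
(2,2): moves to (0,2)(W), (2,0)(W), (1,1)(W); every one is W ⇒ L
(2,3): moves to (0,3)(W), (2,1)(W), (1,2)(W); every one is W ⇒ L
(3,2): moves to (1,2)(W), (0,2)(W), (3,0)(W), (2,1)(W); every one is W ⇒ L
(5,1): moves to (3,1)(W), (2,1)(W), (1,1)(W), (4,0)(W); every one is W ⇒ L
Every other cell has at least one move into one of the L cells above, so it is W.
(5,1): one of the L cells justified above, so L
(4,2): the move to (2,2) reaches an L cell, so W
(5,3): the move to (2,3) reaches an L cell, so W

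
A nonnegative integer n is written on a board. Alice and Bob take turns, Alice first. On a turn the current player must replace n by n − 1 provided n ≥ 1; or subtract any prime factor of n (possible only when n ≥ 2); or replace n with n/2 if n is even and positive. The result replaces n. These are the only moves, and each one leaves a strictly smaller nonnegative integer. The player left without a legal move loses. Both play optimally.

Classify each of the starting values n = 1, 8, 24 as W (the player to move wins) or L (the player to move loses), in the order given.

Use the standard recursion: the mover loses at a terminal position; elsewhere, the mover wins exactly when some move hands the opponent an L position.
n=0: no move → L
n=1: can move to 0, which is L ⇒ W
n=2: can move to 0, which is L ⇒ W
n=3: can move to 0, which is L ⇒ W
n=4: moves to 2(W), 3(W); every one is W ⇒ L
n=5: can move to 0, which is L ⇒ W
n=6: can move to 4, which is L ⇒ W
n=7: can move to 0, which is L ⇒ W
n=8: can move to 4, which is L ⇒ W
n=9: moves to 6(W), 8(W); every one is W ⇒ L
n=10: can move to 9, which is L ⇒ W
n=11: can move to 0, which is L ⇒ W
n=12: can move to 9, which is L ⇒ W
n=13: can move to 0, which is L ⇒ W
n=14: moves to 7(W), 12(W), 13(W); every one is W ⇒ L
n=15: can move to 14, which is L ⇒ W
n=16: can move to 14, which is L ⇒ W
n=17: can move to 0, which is L ⇒ W
n=18: can move to 9, which is L ⇒ W
n=19: can move to 0, which is L ⇒ W
n=20: moves to 10(W), 15(W), 18(W), 19(W); every one is W ⇒ L
n=21: can move to 14, which is L ⇒ W
n=22: can move to 20, which is L ⇒ W
n=23: can move to 0, which is L ⇒ W
n=24: moves to 12(W), 21(W), 22(W), 23(W); every one is W ⇒ L

1: W, 8: W, 24: L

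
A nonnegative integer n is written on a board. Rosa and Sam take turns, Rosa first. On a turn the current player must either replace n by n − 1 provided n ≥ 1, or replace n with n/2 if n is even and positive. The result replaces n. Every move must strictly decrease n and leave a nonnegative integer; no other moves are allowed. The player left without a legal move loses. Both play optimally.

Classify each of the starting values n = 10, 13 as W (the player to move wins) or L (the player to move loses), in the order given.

10: W, 13: L

Positions with no move are L. A position that does have a move is losing for the player to move precisely when every available move leads to a winning position for the opponent. Fill in the labels:
n=0: no move → L
n=1: can move to 0, which is L ⇒ W
n=2: the only move is to 1(W), a W ⇒ L
n=3: can move to 2, which is L ⇒ W
n=4: can move to 2, which is L ⇒ W
n=5: the only move is to 4(W), a W ⇒ L
n=6: can move to 5, which is L ⇒ W
n=7: the only move is to 6(W), a W ⇒ L
n=8: can move to 7, which is L ⇒ W
n=9: the only move is to 8(W), a W ⇒ L
n=10: can move to 5, which is L ⇒ W
n=11: the only move is to 10(W), a W ⇒ L
n=12: can move to 11, which is L ⇒ W
n=13: the only move is to 12(W), a W ⇒ L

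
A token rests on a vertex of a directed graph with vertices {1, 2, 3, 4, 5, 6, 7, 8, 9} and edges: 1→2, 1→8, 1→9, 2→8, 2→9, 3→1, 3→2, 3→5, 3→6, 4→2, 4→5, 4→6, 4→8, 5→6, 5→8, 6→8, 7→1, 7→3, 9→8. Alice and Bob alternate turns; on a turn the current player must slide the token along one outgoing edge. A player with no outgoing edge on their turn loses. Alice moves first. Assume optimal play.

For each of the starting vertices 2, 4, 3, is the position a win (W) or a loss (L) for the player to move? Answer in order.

2: W, 4: W, 3: L

Label each position W (a win for the player to move) or L (a loss). A position with no legal move is L; any other position is W exactly when some move reaches an L, and L when every move reaches a W.
Every edge goes from a vertex to one that appears earlier in the order 8, 9, 6, 2, 1, 5, 4, 3, 7, so processing vertices in that order labels each vertex after all of its successors.
8: no outgoing edge → L
9: →8(L), so W
6: →8(L), so W
2: →8(L), so W
1: →8(L), so W
5: →8(L), so W
4: →8(L), so W
3: →5(W), 1(W), 2(W), 6(W) — all W, so L
7: →3(L), so W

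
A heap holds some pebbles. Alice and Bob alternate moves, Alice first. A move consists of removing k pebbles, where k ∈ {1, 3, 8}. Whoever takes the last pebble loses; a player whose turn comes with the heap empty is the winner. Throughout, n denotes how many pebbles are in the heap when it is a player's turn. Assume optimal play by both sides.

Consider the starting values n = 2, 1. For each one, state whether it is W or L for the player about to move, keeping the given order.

2: W, 1: L

Work bottom-up. With no move the player to move wins. Otherwise the position is W if at least one move leads to an L position for the opponent, and L if every move leads to a W.
n=0: no move; the opponent has just taken the last pebble and therefore loses → W
n=1: →0(W) only, which is W, so L
n=2: →1(L), so W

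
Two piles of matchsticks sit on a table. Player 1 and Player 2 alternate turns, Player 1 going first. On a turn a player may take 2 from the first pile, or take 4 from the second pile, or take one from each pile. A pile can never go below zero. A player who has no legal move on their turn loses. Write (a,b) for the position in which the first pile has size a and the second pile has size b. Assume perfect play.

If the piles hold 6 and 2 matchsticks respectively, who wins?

Classify positions by backward induction: terminal positions (no move available) are L. From any other position, the mover wins iff some move reaches an L.
No move ever increases a pile, so every position that can arise here has a ≤ 6 and b ≤ 2; it is enough to label the cells with 0 ≤ a ≤ 6 and 0 ≤ b ≤ 2.
Every move lowers a or b (never raises either), so fill the grid row by row in increasing a, and left to right within a row: each cell's successors are then already labelled.
      b=0  b=1  b=2
a=0:    L    L    L
a=1:    L    W    W
a=2:    W    W    W
a=3:    W    L    L
a=4:    L    L    W
a=5:    L    W    W
a=6:    W    W    L
Cells with no legal move (terminal, hence L): (0,0), (0,1), (0,2), (1,0).
The remaining L cells, each justified by listing all of its moves:
(3,1): L (options (1,1)(W), (2,0)(W) are all W)
(3,2): L (options (1,2)(W), (2,1)(W) are all W)
(4,0): L (sole option (2,0)(W) is W)
(4,1): L (options (2,1)(W), (3,0)(W) are all W)
(5,0): L (sole option (3,0)(W) is W)
(6,2): L (options (4,2)(W), (5,1)(W) are all W)
Every other cell has at least one move into one of the L cells above, so it is W.
The starting position (6,2) is L: whatever Player 1 does, the opponent receives a W position.

Player 2 wins.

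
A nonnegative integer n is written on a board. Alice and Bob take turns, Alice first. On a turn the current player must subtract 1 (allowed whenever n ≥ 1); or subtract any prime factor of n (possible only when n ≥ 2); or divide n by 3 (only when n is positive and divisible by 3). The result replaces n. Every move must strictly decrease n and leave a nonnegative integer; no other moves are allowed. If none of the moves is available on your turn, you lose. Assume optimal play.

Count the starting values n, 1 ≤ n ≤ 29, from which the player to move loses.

7

Work bottom-up. With no move the player to move loses. Otherwise the position is W if at least one move leads to an L position for the opponent, and L if every move leads to a W.
n=0: no move → L
n=1: W (go to 0, an L position)
n=2: W (go to 0, an L position)
n=3: W (go to 0, an L position)
n=4: L (options 2(W), 3(W) are all W)
n=5: W (go to 0, an L position)
n=6: W (go to 4, an L position)
n=7: W (go to 0, an L position)
n=8: L (options 6(W), 7(W) are all W)
n=9: W (go to 8, an L position)
n=10: W (go to 8, an L position)
n=11: W (go to 0, an L position)
n=12: W (go to 4, an L position)
n=13: W (go to 0, an L position)
n=14: L (options 7(W), 12(W), 13(W) are all W)
n=15: W (go to 14, an L position)
n=16: W (go to 14, an L position)
n=17: W (go to 0, an L position)
n=18: L (options 6(W), 15(W), 16(W), 17(W) are all W)
n=19: W (go to 0, an L position)
n=20: W (go to 18, an L position)
n=21: W (go to 14, an L position)
n=22: L (options 11(W), 20(W), 21(W) are all W)
n=23: W (go to 0, an L position)
n=24: W (go to 8, an L position)
n=25: L (options 20(W), 24(W) are all W)
n=26: W (go to 25, an L position)
n=27: L (options 9(W), 24(W), 26(W) are all W)
n=28: W (go to 27, an L position)
n=29: W (go to 0, an L position)
L entries with 1 ≤ n ≤ 29 (n=0 is outside the asked range and is not counted): n = 4, 8, 14, 18, 22, 25, 27; that makes 7.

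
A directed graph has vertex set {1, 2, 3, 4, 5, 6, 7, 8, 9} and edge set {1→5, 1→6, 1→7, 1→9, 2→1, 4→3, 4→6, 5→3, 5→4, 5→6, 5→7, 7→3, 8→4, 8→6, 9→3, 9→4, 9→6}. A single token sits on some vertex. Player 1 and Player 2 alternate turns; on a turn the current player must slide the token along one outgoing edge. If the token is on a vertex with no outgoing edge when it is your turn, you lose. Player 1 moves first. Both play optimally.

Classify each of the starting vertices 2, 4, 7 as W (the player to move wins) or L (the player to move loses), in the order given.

Compute win/loss labels from the base case upward. A position with no move is L. Any other position is W if it can reach an L in one move, else L.
Every edge goes from a vertex to one that appears earlier in the order 6, 3, 4, 9, 7, 5, 1, 2, 8, so processing vertices in that order labels each vertex after all of its successors.
6: no outgoing edge → L
3: no outgoing edge → L
4: W (go to 3, an L position)
9: W (go to 3, an L position)
7: W (go to 3, an L position)
5: W (go to 3, an L position)
1: W (go to 6, an L position)
2: L (sole option 1(W) is W)
8: W (go to 6, an L position)

2: L, 4: W, 7: W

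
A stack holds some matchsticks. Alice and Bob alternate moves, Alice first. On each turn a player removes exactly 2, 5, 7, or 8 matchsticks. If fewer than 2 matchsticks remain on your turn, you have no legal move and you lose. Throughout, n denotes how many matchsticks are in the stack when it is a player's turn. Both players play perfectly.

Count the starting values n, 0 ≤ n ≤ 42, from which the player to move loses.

12

Positions with no move are L. A position that does have a move is losing for the player to move precisely when every available move leads to a winning position for the opponent. Fill in the labels:
n=0: no move → L
n=1: no move → L
n=2: can move to 0, which is L ⇒ W
n=3: can move to 1, which is L ⇒ W
n=4: the only move is to 2(W), a W ⇒ L
n=5: can move to 0, which is L ⇒ W
n=6: can move to 4, which is L ⇒ W
n=7: can move to 0, which is L ⇒ W
n=8: can move to 1, which is L ⇒ W
n=9: can move to 4, which is L ⇒ W
n=10: moves to 8(W), 5(W), 3(W), 2(W); every one is W ⇒ L
n=11: can move to 4, which is L ⇒ W
n=12: can move to 10, which is L ⇒ W
n=13: moves to 11(W), 8(W), 6(W), 5(W); every one is W ⇒ L
n=14: moves to 12(W), 9(W), 7(W), 6(W); every one is W ⇒ L
n=15: can move to 13, which is L ⇒ W
n=16: can move to 14, which is L ⇒ W
n=17: can move to 10, which is L ⇒ W
n=18: can move to 13, which is L ⇒ W
n=19: can move to 14, which is L ⇒ W
n=20: can move to 13, which is L ⇒ W
n=21: can move to 14, which is L ⇒ W
n=22: can move to 14, which is L ⇒ W
n=23: moves to 21(W), 18(W), 16(W), 15(W); every one is W ⇒ L
n=24: moves to 22(W), 19(W), 17(W), 16(W); every one is W ⇒ L
n=25: can move to 23, which is L ⇒ W
n=26: can move to 24, which is L ⇒ W
n=27: moves to 25(W), 22(W), 20(W), 19(W); every one is W ⇒ L
n=28: can move to 23, which is L ⇒ W
n=29: can move to 27, which is L ⇒ W
n=30: can move to 23, which is L ⇒ W
n=31: can move to 24, which is L ⇒ W
n=32: can move to 27, which is L ⇒ W
n=33: moves to 31(W), 28(W), 26(W), 25(W); every one is W ⇒ L
n=34: can move to 27, which is L ⇒ W
n=35: can move to 33, which is L ⇒ W
n=36: moves to 34(W), 31(W), 29(W), 28(W); every one is W ⇒ L
n=37: moves to 35(W), 32(W), 30(W), 29(W); every one is W ⇒ L
n=38: can move to 36, which is L ⇒ W
n=39: can move to 37, which is L ⇒ W
n=40: can move to 33, which is L ⇒ W
n=41: can move to 36, which is L ⇒ W
n=42: can move to 37, which is L ⇒ W
L entries with 0 ≤ n ≤ 42: n = 0, 1, 4, 10, 13, 14, 23, 24, 27, 33, 36, 37; that makes 12.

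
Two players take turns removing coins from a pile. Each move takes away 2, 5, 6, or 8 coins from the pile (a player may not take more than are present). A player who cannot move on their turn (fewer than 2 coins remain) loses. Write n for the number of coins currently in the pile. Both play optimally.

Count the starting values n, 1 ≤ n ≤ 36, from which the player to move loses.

Classify positions by backward induction: terminal positions (no move available) are L. From any other position, the mover wins iff some move reaches an L.
n=0: no move → L
n=1: no move → L
n=2: can move to 0, which is L ⇒ W
n=3: can move to 1, which is L ⇒ W
n=4: the only move is to 2(W), a W ⇒ L
n=5: can move to 0, which is L ⇒ W
n=6: can move to 4, which is L ⇒ W
n=7: can move to 1, which is L ⇒ W
n=8: can move to 0, which is L ⇒ W
n=9: can move to 4, which is L ⇒ W
n=10: can move to 4, which is L ⇒ W
n=11: moves to 9(W), 6(W), 5(W), 3(W); every one is W ⇒ L
n=12: can move to 4, which is L ⇒ W
n=13: can move to 11, which is L ⇒ W
n=14: moves to 12(W), 9(W), 8(W), 6(W); every one is W ⇒ L
n=15: moves to 13(W), 10(W), 9(W), 7(W); every one is W ⇒ L
n=16: can move to 14, which is L ⇒ W
n=17: can move to 15, which is L ⇒ W
n=18: moves to 16(W), 13(W), 12(W), 10(W); every one is W ⇒ L
n=19: can move to 14, which is L ⇒ W
n=20: can move to 18, which is L ⇒ W
n=21: can move to 15, which is L ⇒ W
n=22: can move to 14, which is L ⇒ W
n=23: can move to 18, which is L ⇒ W
n=24: can move to 18, which is L ⇒ W
n=25: moves to 23(W), 20(W), 19(W), 17(W); every one is W ⇒ L
n=26: can move to 18, which is L ⇒ W
n=27: can move to 25, which is L ⇒ W
n=28: moves to 26(W), 23(W), 22(W), 20(W); every one is W ⇒ L
n=29: moves to 27(W), 24(W), 23(W), 21(W); every one is W ⇒ L
n=30: can move to 28, which is L ⇒ W
n=31: can move to 29, which is L ⇒ W
n=32: moves to 30(W), 27(W), 26(W), 24(W); every one is W ⇒ L
n=33: can move to 28, which is L ⇒ W
n=34: can move to 32, which is L ⇒ W
n=35: can move to 29, which is L ⇒ W
n=36: can move to 28, which is L ⇒ W
L entries with 1 ≤ n ≤ 36 (n=0 is outside the asked range and is not counted): n = 1, 4, 11, 14, 15, 18, 25, 28, 29, 32; that makes 10.

10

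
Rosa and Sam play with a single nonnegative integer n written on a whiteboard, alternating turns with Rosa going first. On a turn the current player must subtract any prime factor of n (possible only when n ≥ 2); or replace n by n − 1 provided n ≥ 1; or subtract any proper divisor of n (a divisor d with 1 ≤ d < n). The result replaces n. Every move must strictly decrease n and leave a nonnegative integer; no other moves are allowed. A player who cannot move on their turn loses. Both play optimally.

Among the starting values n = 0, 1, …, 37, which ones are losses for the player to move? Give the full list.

Work bottom-up. With no move the player to move loses. Otherwise the position is W if at least one move leads to an L position for the opponent, and L if every move leads to a W.
n=0: no move → L
n=1: reaches L-position 0 → W
n=2: reaches L-position 0 → W
n=3: reaches L-position 0 → W
n=4: only reaches 2(W), 3(W), all W → L
n=5: reaches L-position 0 → W
n=6: reaches L-position 4 → W
n=7: reaches L-position 0 → W
n=8: reaches L-position 4 → W
n=9: only reaches 6(W), 8(W), all W → L
n=10: reaches L-position 9 → W
n=11: reaches L-position 0 → W
n=12: reaches L-position 9 → W
n=13: reaches L-position 0 → W
n=14: only reaches 7(W), 12(W), 13(W), all W → L
n=15: reaches L-position 14 → W
n=16: reaches L-position 14 → W
n=17: reaches L-position 0 → W
n=18: reaches L-position 9 → W
n=19: reaches L-position 0 → W
n=20: only reaches 10(W), 15(W), 16(W), 18(W), 19(W), all W → L
n=21: reaches L-position 14 → W
n=22: reaches L-position 20 → W
n=23: reaches L-position 0 → W
n=24: reaches L-position 20 → W
n=25: reaches L-position 20 → W
n=26: only reaches 13(W), 24(W), 25(W), all W → L
n=27: reaches L-position 26 → W
n=28: reaches L-position 14 → W
n=29: reaches L-position 0 → W
n=30: reaches L-position 20 → W
n=31: reaches L-position 0 → W
n=32: only reaches 16(W), 24(W), 28(W), 30(W), 31(W), all W → L
n=33: reaches L-position 32 → W
n=34: reaches L-position 32 → W
n=35: only reaches 28(W), 30(W), 34(W), all W → L
n=36: reaches L-position 32 → W
n=37: reaches L-position 0 → W
The losing starting values of n are exactly the entries labelled L in this table (8 of them).

0, 4, 9, 14, 20, 26, 32, 35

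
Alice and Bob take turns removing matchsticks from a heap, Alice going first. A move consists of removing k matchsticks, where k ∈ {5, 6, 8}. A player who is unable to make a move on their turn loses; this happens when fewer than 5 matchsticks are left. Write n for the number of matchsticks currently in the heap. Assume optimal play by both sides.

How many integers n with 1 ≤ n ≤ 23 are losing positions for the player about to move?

Classify positions by backward induction: terminal positions (no move available) are L. From any other position, the mover wins iff some move reaches an L.
n=0: no move → L
n=1: no move → L
n=2: no move → L
n=3: no move → L
n=4: no move → L
n=5: →0(L), so W
n=6: →1(L), so W
n=7: →2(L), so W
n=8: →3(L), so W
n=9: →4(L), so W
n=10: →4(L), so W
n=11: →3(L), so W
n=12: →4(L), so W
n=13: →8(W), 7(W), 5(W) — all W, so L
n=14: →9(W), 8(W), 6(W) — all W, so L
n=15: →10(W), 9(W), 7(W) — all W, so L
n=16: →11(W), 10(W), 8(W) — all W, so L
n=17: →12(W), 11(W), 9(W) — all W, so L
n=18: →13(L), so W
n=19: →14(L), so W
n=20: →15(L), so W
n=21: →16(L), so W
n=22: →17(L), so W
n=23: →17(L), so W
L entries with 1 ≤ n ≤ 23 (n=0 is outside the asked range and is not counted): n = 1, 2, 3, 4, 13, 14, 15, 16, 17; that makes 9.

9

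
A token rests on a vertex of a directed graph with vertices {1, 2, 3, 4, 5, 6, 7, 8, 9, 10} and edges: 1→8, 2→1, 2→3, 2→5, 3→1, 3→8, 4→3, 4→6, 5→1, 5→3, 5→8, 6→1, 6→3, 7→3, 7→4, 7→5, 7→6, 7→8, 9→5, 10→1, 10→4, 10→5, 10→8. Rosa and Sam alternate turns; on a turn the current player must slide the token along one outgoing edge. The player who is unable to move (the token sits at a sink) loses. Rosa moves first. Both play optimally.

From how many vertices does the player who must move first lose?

4

Work bottom-up. With no move the player to move loses. Otherwise the position is W if at least one move leads to an L position for the opponent, and L if every move leads to a W.
Every edge goes from a vertex to one that appears earlier in the order 8, 1, 3, 5, 6, 2, 4, 7, 9, 10, so processing vertices in that order labels each vertex after all of its successors.
8: no outgoing edge → L
1: →8(L), so W
3: →8(L), so W
5: →8(L), so W
6: →3(W), 1(W) — all W, so L
2: →5(W), 3(W), 1(W) — all W, so L
4: →6(L), so W
7: →6(L), so W
9: →5(W) only, which is W, so L
10: →8(L), so W
The L vertices are 2, 6, 8, 9; that is 4 in all.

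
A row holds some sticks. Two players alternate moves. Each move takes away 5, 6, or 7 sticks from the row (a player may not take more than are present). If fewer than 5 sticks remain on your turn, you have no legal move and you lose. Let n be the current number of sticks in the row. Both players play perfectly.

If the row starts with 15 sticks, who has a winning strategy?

The second player wins.

Build the W/L table. Terminal = L. A non-terminal position is W if it has a move to some L; otherwise it is L.
n=0: no move → L
n=1: no move → L
n=2: no move → L
n=3: no move → L
n=4: no move → L
n=5: can move to 0, which is L ⇒ W
n=6: can move to 1, which is L ⇒ W
n=7: can move to 2, which is L ⇒ W
n=8: can move to 3, which is L ⇒ W
n=9: can move to 4, which is L ⇒ W
n=10: can move to 4, which is L ⇒ W
n=11: can move to 4, which is L ⇒ W
n=12: moves to 7(W), 6(W), 5(W); every one is W ⇒ L
n=13: moves to 8(W), 7(W), 6(W); every one is W ⇒ L
n=14: moves to 9(W), 8(W), 7(W); every one is W ⇒ L
n=15: moves to 10(W), 9(W), 8(W); every one is W ⇒ L
Every move from 15 reaches a W position, so the mover loses.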